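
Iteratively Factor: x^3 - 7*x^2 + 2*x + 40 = (x + 2)*(x^2 - 9*x + 20) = (x - 5)*(x + 2)*(x - 4)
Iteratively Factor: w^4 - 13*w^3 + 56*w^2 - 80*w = (w - 4)*(w^3 - 9*w^2 + 20*w) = (w - 5)*(w - 4)*(w^2 - 4*w) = w*(w - 5)*(w - 4)*(w - 4)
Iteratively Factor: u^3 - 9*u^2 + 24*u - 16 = (u - 4)*(u^2 - 5*u + 4) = (u - 4)*(u - 1)*(u - 4)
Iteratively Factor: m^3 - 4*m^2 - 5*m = (m - 5)*(m^2 + m) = m*(m - 5)*(m + 1)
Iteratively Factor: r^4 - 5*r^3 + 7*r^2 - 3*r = (r)*(r^3 - 5*r^2 + 7*r - 3) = r*(r - 1)*(r^2 - 4*r + 3) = r*(r - 1)^2*(r - 3)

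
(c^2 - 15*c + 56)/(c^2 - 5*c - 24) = (c - 7)/(c + 3)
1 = 1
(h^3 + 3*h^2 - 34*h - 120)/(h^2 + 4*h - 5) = (h^2 - 2*h - 24)/(h - 1)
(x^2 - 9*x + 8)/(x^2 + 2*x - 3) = (x - 8)/(x + 3)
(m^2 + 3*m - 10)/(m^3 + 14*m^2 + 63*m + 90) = (m - 2)/(m^2 + 9*m + 18)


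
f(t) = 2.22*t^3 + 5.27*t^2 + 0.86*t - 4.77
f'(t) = 6.66*t^2 + 10.54*t + 0.86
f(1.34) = 11.19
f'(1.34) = 26.94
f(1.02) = 3.95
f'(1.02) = 18.54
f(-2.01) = -3.24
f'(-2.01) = 6.58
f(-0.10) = -4.81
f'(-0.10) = -0.13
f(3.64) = 175.25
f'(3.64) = 127.47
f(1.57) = 18.16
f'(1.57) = 33.82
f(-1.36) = -1.78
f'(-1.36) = -1.16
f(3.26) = 130.96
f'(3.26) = 106.00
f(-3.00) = -19.86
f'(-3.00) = 29.18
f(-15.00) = -6324.42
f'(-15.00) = 1341.26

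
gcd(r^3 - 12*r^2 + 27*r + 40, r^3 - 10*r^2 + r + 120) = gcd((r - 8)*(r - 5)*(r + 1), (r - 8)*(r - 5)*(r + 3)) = r^2 - 13*r + 40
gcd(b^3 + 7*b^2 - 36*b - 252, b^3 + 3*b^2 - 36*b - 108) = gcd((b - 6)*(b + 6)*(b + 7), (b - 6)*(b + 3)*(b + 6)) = b^2 - 36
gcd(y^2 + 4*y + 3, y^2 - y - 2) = y + 1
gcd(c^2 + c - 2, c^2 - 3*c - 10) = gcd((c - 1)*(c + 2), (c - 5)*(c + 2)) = c + 2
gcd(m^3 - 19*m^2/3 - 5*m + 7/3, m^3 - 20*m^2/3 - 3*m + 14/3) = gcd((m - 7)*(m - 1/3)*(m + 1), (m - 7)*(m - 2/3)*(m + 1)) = m^2 - 6*m - 7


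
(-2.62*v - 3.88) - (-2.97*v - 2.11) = 0.35*v - 1.77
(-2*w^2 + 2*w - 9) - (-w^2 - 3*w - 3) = -w^2 + 5*w - 6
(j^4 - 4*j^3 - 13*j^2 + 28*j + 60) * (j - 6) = j^5 - 10*j^4 + 11*j^3 + 106*j^2 - 108*j - 360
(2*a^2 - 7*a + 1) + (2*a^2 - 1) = 4*a^2 - 7*a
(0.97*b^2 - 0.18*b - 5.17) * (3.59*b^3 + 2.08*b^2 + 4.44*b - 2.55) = 3.4823*b^5 + 1.3714*b^4 - 14.6279*b^3 - 14.0263*b^2 - 22.4958*b + 13.1835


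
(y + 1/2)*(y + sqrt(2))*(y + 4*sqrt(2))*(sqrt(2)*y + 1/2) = sqrt(2)*y^4 + sqrt(2)*y^3/2 + 21*y^3/2 + 21*y^2/4 + 21*sqrt(2)*y^2/2 + 4*y + 21*sqrt(2)*y/4 + 2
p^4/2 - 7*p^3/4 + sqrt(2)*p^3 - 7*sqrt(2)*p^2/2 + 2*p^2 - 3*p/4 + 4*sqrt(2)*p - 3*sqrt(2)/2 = (p/2 + sqrt(2))*(p - 3/2)*(p - 1)^2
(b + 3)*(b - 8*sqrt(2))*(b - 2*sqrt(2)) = b^3 - 10*sqrt(2)*b^2 + 3*b^2 - 30*sqrt(2)*b + 32*b + 96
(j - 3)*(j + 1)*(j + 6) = j^3 + 4*j^2 - 15*j - 18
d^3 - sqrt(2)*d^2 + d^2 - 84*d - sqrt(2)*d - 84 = (d + 1)*(d - 7*sqrt(2))*(d + 6*sqrt(2))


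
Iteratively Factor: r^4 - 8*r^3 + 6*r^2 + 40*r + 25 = (r + 1)*(r^3 - 9*r^2 + 15*r + 25) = (r - 5)*(r + 1)*(r^2 - 4*r - 5) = (r - 5)^2*(r + 1)*(r + 1)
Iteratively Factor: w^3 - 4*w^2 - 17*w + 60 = (w + 4)*(w^2 - 8*w + 15) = (w - 3)*(w + 4)*(w - 5)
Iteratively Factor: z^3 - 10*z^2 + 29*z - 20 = (z - 1)*(z^2 - 9*z + 20) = (z - 4)*(z - 1)*(z - 5)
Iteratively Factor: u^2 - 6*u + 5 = (u - 1)*(u - 5)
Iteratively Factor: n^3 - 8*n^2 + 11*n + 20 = (n - 5)*(n^2 - 3*n - 4) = (n - 5)*(n - 4)*(n + 1)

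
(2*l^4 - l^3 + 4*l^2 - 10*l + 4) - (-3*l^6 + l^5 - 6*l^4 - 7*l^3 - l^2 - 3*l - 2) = 3*l^6 - l^5 + 8*l^4 + 6*l^3 + 5*l^2 - 7*l + 6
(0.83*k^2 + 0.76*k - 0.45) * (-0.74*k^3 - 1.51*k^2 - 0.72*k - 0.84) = -0.6142*k^5 - 1.8157*k^4 - 1.4122*k^3 - 0.5649*k^2 - 0.3144*k + 0.378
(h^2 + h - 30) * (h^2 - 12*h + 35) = h^4 - 11*h^3 - 7*h^2 + 395*h - 1050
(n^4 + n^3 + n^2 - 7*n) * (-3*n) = -3*n^5 - 3*n^4 - 3*n^3 + 21*n^2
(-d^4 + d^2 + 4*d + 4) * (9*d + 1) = -9*d^5 - d^4 + 9*d^3 + 37*d^2 + 40*d + 4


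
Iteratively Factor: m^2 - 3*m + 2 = (m - 1)*(m - 2)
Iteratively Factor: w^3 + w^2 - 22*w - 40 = (w + 2)*(w^2 - w - 20) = (w - 5)*(w + 2)*(w + 4)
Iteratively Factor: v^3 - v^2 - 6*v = (v)*(v^2 - v - 6) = v*(v + 2)*(v - 3)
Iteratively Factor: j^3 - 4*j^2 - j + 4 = (j - 4)*(j^2 - 1) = (j - 4)*(j + 1)*(j - 1)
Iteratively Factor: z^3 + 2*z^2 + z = (z)*(z^2 + 2*z + 1) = z*(z + 1)*(z + 1)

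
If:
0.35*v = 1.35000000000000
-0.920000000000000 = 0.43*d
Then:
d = -2.14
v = 3.86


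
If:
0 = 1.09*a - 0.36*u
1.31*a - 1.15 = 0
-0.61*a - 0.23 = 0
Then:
No Solution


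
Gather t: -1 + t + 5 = t + 4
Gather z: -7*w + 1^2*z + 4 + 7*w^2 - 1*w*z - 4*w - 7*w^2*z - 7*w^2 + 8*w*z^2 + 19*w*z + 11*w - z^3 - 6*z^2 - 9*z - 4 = -z^3 + z^2*(8*w - 6) + z*(-7*w^2 + 18*w - 8)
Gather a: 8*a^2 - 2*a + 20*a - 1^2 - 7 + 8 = 8*a^2 + 18*a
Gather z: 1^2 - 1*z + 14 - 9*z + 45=60 - 10*z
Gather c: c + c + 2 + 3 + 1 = 2*c + 6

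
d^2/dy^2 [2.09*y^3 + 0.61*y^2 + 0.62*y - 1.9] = 12.54*y + 1.22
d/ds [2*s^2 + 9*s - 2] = 4*s + 9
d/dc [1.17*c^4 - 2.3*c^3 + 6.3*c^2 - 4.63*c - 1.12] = 4.68*c^3 - 6.9*c^2 + 12.6*c - 4.63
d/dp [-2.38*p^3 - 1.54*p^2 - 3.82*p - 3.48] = -7.14*p^2 - 3.08*p - 3.82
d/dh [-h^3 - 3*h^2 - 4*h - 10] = -3*h^2 - 6*h - 4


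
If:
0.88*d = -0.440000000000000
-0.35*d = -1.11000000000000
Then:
No Solution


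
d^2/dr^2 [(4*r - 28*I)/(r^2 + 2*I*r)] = 8*(r*(-3*r + 5*I)*(r + 2*I) + 4*(r - 7*I)*(r + I)^2)/(r^3*(r + 2*I)^3)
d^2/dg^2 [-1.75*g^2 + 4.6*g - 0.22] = -3.50000000000000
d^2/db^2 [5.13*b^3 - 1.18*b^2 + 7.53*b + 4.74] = 30.78*b - 2.36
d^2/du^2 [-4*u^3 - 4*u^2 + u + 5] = -24*u - 8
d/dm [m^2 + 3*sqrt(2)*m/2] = 2*m + 3*sqrt(2)/2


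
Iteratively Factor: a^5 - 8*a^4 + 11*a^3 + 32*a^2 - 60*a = (a - 2)*(a^4 - 6*a^3 - a^2 + 30*a) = (a - 5)*(a - 2)*(a^3 - a^2 - 6*a) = a*(a - 5)*(a - 2)*(a^2 - a - 6) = a*(a - 5)*(a - 2)*(a + 2)*(a - 3)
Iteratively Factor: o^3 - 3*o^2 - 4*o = (o - 4)*(o^2 + o) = o*(o - 4)*(o + 1)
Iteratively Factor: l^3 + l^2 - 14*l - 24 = (l + 2)*(l^2 - l - 12) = (l + 2)*(l + 3)*(l - 4)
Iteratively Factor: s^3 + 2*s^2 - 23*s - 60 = (s - 5)*(s^2 + 7*s + 12) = (s - 5)*(s + 3)*(s + 4)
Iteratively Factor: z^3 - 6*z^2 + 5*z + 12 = (z - 4)*(z^2 - 2*z - 3) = (z - 4)*(z - 3)*(z + 1)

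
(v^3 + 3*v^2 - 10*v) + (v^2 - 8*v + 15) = v^3 + 4*v^2 - 18*v + 15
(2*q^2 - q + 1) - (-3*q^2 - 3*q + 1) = 5*q^2 + 2*q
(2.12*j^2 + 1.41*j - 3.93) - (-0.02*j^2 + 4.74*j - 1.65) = 2.14*j^2 - 3.33*j - 2.28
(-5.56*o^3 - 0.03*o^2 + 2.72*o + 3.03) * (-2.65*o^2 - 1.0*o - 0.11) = 14.734*o^5 + 5.6395*o^4 - 6.5664*o^3 - 10.7462*o^2 - 3.3292*o - 0.3333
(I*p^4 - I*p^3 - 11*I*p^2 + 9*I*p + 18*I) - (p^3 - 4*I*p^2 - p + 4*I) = I*p^4 - p^3 - I*p^3 - 7*I*p^2 + p + 9*I*p + 14*I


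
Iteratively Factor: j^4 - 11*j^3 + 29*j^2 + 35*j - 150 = (j - 5)*(j^3 - 6*j^2 - j + 30) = (j - 5)*(j - 3)*(j^2 - 3*j - 10) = (j - 5)*(j - 3)*(j + 2)*(j - 5)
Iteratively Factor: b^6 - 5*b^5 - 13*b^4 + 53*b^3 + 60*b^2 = (b)*(b^5 - 5*b^4 - 13*b^3 + 53*b^2 + 60*b) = b*(b + 3)*(b^4 - 8*b^3 + 11*b^2 + 20*b) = b^2*(b + 3)*(b^3 - 8*b^2 + 11*b + 20) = b^2*(b + 1)*(b + 3)*(b^2 - 9*b + 20) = b^2*(b - 4)*(b + 1)*(b + 3)*(b - 5)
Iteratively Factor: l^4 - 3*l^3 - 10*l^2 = (l - 5)*(l^3 + 2*l^2) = l*(l - 5)*(l^2 + 2*l) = l^2*(l - 5)*(l + 2)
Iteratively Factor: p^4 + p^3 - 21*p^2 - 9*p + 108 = (p - 3)*(p^3 + 4*p^2 - 9*p - 36) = (p - 3)*(p + 4)*(p^2 - 9) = (p - 3)^2*(p + 4)*(p + 3)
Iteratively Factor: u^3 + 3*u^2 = (u)*(u^2 + 3*u) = u*(u + 3)*(u)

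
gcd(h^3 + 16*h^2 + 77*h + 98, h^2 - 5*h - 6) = 1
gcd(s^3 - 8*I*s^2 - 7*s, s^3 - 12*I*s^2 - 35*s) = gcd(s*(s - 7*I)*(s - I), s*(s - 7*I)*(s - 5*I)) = s^2 - 7*I*s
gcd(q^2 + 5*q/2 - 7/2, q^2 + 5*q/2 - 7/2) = q^2 + 5*q/2 - 7/2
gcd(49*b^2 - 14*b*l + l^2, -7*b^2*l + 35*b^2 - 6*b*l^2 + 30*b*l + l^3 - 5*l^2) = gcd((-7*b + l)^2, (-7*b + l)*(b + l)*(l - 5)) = 7*b - l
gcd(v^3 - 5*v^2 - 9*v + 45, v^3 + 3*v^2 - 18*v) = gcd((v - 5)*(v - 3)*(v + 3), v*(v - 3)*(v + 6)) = v - 3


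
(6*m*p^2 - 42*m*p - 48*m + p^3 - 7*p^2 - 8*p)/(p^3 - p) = (6*m*p - 48*m + p^2 - 8*p)/(p*(p - 1))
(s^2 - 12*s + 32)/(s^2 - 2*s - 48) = (s - 4)/(s + 6)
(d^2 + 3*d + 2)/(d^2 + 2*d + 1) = (d + 2)/(d + 1)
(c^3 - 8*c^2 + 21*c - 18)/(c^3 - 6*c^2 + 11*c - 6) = (c - 3)/(c - 1)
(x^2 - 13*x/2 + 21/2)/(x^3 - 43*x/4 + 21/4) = 2*(2*x - 7)/(4*x^2 + 12*x - 7)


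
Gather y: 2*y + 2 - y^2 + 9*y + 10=-y^2 + 11*y + 12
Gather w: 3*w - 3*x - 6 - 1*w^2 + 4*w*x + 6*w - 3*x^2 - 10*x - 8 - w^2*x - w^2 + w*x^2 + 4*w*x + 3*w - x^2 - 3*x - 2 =w^2*(-x - 2) + w*(x^2 + 8*x + 12) - 4*x^2 - 16*x - 16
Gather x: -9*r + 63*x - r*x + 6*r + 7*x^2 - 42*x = -3*r + 7*x^2 + x*(21 - r)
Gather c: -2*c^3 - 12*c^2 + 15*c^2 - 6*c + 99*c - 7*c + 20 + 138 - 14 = -2*c^3 + 3*c^2 + 86*c + 144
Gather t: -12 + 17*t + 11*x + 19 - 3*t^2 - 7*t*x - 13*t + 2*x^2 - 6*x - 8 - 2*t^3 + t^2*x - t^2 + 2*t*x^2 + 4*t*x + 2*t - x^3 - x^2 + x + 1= -2*t^3 + t^2*(x - 4) + t*(2*x^2 - 3*x + 6) - x^3 + x^2 + 6*x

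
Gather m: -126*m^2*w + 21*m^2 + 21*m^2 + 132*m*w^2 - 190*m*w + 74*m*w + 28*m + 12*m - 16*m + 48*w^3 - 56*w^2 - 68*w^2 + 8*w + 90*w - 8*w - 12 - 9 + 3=m^2*(42 - 126*w) + m*(132*w^2 - 116*w + 24) + 48*w^3 - 124*w^2 + 90*w - 18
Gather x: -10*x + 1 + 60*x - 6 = 50*x - 5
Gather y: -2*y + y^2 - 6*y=y^2 - 8*y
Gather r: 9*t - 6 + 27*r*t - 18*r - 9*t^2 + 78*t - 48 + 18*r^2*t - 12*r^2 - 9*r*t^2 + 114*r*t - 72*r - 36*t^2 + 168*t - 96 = r^2*(18*t - 12) + r*(-9*t^2 + 141*t - 90) - 45*t^2 + 255*t - 150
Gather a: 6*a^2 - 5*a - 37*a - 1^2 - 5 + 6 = 6*a^2 - 42*a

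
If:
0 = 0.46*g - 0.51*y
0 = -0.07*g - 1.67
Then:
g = -23.86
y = -21.52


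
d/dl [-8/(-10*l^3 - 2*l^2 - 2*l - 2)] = 4*(-15*l^2 - 2*l - 1)/(5*l^3 + l^2 + l + 1)^2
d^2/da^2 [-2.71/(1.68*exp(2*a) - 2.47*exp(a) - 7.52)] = (2.71*(3.36*exp(a) - 2.47)*(6.72*exp(a) - 4.94)*exp(a) + (18.2112*exp(a) - 6.6937)*(-1.68*exp(2*a) + 2.47*exp(a) + 7.52))*exp(a)/(-1.68*exp(2*a) + 2.47*exp(a) + 7.52)^3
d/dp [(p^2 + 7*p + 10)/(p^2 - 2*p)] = (-9*p^2 - 20*p + 20)/(p^2*(p^2 - 4*p + 4))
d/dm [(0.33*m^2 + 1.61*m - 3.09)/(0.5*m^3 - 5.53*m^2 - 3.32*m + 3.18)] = (-0.165*m^4 - 1.61*m^3 + 12.4427*m^2 - 32.0766*m - 5.139)/(0.25*m^6 - 5.53*m^5 + 27.2609*m^4 + 39.8992*m^3 - 24.1484*m^2 - 21.1152*m + 10.1124)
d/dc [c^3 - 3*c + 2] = 3*c^2 - 3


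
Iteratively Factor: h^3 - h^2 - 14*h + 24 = (h - 3)*(h^2 + 2*h - 8) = (h - 3)*(h - 2)*(h + 4)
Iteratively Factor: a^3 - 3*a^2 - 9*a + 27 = (a + 3)*(a^2 - 6*a + 9) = (a - 3)*(a + 3)*(a - 3)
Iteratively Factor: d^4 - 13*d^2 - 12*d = (d + 1)*(d^3 - d^2 - 12*d) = d*(d + 1)*(d^2 - d - 12) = d*(d - 4)*(d + 1)*(d + 3)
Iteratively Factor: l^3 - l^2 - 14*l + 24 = (l + 4)*(l^2 - 5*l + 6) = (l - 2)*(l + 4)*(l - 3)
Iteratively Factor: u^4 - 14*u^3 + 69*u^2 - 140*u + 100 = (u - 5)*(u^3 - 9*u^2 + 24*u - 20) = (u - 5)^2*(u^2 - 4*u + 4) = (u - 5)^2*(u - 2)*(u - 2)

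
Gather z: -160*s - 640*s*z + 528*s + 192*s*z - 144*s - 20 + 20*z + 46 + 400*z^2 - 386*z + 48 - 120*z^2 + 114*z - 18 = 224*s + 280*z^2 + z*(-448*s - 252) + 56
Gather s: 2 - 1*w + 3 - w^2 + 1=-w^2 - w + 6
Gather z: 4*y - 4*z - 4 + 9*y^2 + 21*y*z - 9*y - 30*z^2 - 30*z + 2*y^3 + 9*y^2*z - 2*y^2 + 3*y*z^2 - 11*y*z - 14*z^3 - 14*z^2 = 2*y^3 + 7*y^2 - 5*y - 14*z^3 + z^2*(3*y - 44) + z*(9*y^2 + 10*y - 34) - 4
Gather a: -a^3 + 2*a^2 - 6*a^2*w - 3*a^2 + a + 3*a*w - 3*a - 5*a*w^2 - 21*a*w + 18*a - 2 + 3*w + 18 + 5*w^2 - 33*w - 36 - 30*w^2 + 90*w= -a^3 + a^2*(-6*w - 1) + a*(-5*w^2 - 18*w + 16) - 25*w^2 + 60*w - 20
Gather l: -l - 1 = -l - 1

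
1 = 1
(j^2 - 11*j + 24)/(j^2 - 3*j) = (j - 8)/j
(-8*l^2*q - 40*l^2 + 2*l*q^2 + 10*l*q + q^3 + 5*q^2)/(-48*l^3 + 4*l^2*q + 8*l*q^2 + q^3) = (q + 5)/(6*l + q)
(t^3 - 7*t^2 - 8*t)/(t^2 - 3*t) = (t^2 - 7*t - 8)/(t - 3)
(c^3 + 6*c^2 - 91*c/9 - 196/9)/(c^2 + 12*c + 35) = (c^2 - c - 28/9)/(c + 5)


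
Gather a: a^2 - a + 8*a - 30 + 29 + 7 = a^2 + 7*a + 6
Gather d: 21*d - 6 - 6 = 21*d - 12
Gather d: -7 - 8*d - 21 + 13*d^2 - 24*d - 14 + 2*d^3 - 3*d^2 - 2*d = 2*d^3 + 10*d^2 - 34*d - 42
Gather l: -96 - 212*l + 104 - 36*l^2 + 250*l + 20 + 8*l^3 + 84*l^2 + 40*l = 8*l^3 + 48*l^2 + 78*l + 28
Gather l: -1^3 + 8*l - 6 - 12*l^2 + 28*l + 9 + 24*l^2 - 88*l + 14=12*l^2 - 52*l + 16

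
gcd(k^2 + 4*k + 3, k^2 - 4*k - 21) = k + 3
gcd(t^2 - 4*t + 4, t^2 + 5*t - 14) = t - 2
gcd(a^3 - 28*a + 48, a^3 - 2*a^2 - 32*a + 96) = a^2 + 2*a - 24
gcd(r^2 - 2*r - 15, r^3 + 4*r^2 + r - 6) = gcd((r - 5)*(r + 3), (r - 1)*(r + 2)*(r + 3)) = r + 3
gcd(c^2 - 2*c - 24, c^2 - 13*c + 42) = c - 6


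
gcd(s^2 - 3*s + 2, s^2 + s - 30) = 1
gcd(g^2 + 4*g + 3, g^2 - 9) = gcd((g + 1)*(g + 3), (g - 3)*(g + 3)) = g + 3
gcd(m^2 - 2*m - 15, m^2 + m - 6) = m + 3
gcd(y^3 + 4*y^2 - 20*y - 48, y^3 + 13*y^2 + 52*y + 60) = y^2 + 8*y + 12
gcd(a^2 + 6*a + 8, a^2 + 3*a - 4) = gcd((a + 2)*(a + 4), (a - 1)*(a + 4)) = a + 4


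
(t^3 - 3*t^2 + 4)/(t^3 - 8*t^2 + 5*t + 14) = (t - 2)/(t - 7)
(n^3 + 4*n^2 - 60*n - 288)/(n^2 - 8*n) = n + 12 + 36/n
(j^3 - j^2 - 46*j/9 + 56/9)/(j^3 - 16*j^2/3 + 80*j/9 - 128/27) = 3*(3*j^2 + j - 14)/(9*j^2 - 36*j + 32)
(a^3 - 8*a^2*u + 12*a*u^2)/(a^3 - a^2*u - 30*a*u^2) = (a - 2*u)/(a + 5*u)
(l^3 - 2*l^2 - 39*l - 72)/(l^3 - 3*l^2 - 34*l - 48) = (l + 3)/(l + 2)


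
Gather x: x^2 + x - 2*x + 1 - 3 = x^2 - x - 2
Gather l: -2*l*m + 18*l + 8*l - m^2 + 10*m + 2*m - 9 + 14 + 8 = l*(26 - 2*m) - m^2 + 12*m + 13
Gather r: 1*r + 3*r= 4*r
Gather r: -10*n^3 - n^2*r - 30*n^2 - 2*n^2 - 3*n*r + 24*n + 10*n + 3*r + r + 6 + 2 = -10*n^3 - 32*n^2 + 34*n + r*(-n^2 - 3*n + 4) + 8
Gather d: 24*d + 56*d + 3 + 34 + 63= 80*d + 100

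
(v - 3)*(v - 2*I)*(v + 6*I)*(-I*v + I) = -I*v^4 + 4*v^3 + 4*I*v^3 - 16*v^2 - 15*I*v^2 + 12*v + 48*I*v - 36*I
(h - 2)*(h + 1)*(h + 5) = h^3 + 4*h^2 - 7*h - 10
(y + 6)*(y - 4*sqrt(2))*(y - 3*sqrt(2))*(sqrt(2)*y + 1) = sqrt(2)*y^4 - 13*y^3 + 6*sqrt(2)*y^3 - 78*y^2 + 17*sqrt(2)*y^2 + 24*y + 102*sqrt(2)*y + 144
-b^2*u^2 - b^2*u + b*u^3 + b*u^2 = u*(-b + u)*(b*u + b)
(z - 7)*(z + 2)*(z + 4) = z^3 - z^2 - 34*z - 56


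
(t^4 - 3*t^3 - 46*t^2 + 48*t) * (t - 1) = t^5 - 4*t^4 - 43*t^3 + 94*t^2 - 48*t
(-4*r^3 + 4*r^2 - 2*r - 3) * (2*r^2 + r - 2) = -8*r^5 + 4*r^4 + 8*r^3 - 16*r^2 + r + 6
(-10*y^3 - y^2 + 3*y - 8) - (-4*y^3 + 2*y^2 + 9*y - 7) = -6*y^3 - 3*y^2 - 6*y - 1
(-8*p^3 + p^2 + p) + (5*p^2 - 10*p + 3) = -8*p^3 + 6*p^2 - 9*p + 3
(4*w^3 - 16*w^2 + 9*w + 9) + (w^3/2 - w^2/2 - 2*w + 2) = 9*w^3/2 - 33*w^2/2 + 7*w + 11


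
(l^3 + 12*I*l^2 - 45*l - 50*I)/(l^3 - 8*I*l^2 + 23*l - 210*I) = (l^2 + 7*I*l - 10)/(l^2 - 13*I*l - 42)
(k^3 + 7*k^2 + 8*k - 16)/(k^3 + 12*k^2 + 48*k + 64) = (k - 1)/(k + 4)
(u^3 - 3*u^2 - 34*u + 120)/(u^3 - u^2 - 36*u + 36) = (u^2 - 9*u + 20)/(u^2 - 7*u + 6)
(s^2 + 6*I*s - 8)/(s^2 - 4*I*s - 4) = (-s^2 - 6*I*s + 8)/(-s^2 + 4*I*s + 4)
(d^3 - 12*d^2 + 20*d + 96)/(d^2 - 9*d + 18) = (d^2 - 6*d - 16)/(d - 3)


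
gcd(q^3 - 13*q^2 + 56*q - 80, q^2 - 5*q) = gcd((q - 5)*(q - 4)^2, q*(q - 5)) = q - 5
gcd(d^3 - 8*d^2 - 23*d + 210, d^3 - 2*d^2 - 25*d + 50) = d + 5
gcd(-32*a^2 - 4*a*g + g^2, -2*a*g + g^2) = 1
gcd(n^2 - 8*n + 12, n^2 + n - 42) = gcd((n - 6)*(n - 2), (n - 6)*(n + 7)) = n - 6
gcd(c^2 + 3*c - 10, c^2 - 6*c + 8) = c - 2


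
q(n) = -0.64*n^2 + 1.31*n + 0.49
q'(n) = 1.31 - 1.28*n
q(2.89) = -1.07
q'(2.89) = -2.39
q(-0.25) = 0.12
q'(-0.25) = 1.63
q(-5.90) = -29.52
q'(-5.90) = 8.86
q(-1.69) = -3.55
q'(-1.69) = 3.47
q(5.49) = -11.61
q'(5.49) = -5.72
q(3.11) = -1.63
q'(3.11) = -2.67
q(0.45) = 0.95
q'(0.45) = 0.73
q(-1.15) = -1.86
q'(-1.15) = 2.78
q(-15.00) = -163.16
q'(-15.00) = 20.51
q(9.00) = -39.56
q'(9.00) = -10.21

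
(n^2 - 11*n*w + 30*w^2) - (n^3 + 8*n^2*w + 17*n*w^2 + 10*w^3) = -n^3 - 8*n^2*w + n^2 - 17*n*w^2 - 11*n*w - 10*w^3 + 30*w^2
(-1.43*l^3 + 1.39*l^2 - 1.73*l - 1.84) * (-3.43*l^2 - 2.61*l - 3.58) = 4.9049*l^5 - 1.0354*l^4 + 7.4254*l^3 + 5.8503*l^2 + 10.9958*l + 6.5872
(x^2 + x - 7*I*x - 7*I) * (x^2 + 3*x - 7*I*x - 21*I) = x^4 + 4*x^3 - 14*I*x^3 - 46*x^2 - 56*I*x^2 - 196*x - 42*I*x - 147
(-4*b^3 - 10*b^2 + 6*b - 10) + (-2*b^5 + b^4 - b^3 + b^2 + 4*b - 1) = -2*b^5 + b^4 - 5*b^3 - 9*b^2 + 10*b - 11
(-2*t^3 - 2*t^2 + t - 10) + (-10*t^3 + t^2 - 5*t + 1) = -12*t^3 - t^2 - 4*t - 9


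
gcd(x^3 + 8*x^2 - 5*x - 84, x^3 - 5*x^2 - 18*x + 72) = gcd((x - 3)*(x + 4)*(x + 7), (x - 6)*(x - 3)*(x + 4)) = x^2 + x - 12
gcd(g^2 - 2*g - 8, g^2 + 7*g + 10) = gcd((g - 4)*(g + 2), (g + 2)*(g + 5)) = g + 2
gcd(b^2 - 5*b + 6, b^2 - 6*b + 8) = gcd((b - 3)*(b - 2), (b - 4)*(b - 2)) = b - 2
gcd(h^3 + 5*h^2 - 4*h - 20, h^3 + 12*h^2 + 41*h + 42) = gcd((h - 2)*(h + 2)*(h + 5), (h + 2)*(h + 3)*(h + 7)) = h + 2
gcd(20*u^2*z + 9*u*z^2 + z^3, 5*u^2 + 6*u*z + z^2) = 5*u + z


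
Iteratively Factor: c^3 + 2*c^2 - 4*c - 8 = (c - 2)*(c^2 + 4*c + 4) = (c - 2)*(c + 2)*(c + 2)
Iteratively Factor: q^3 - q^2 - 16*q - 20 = (q + 2)*(q^2 - 3*q - 10) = (q - 5)*(q + 2)*(q + 2)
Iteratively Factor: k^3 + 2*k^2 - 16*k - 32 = (k + 4)*(k^2 - 2*k - 8) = (k + 2)*(k + 4)*(k - 4)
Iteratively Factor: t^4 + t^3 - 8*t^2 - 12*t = (t - 3)*(t^3 + 4*t^2 + 4*t) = t*(t - 3)*(t^2 + 4*t + 4) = t*(t - 3)*(t + 2)*(t + 2)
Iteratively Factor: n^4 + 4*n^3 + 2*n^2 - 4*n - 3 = (n + 1)*(n^3 + 3*n^2 - n - 3) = (n + 1)*(n + 3)*(n^2 - 1) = (n - 1)*(n + 1)*(n + 3)*(n + 1)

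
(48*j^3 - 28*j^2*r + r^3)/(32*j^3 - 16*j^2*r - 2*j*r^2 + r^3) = (6*j + r)/(4*j + r)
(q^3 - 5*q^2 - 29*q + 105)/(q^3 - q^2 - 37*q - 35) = (q - 3)/(q + 1)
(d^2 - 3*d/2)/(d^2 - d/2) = (2*d - 3)/(2*d - 1)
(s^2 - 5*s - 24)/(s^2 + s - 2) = (s^2 - 5*s - 24)/(s^2 + s - 2)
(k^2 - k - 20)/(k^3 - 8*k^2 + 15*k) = (k + 4)/(k*(k - 3))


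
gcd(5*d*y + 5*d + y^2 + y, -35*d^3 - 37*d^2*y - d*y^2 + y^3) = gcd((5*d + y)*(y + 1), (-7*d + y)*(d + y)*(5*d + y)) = 5*d + y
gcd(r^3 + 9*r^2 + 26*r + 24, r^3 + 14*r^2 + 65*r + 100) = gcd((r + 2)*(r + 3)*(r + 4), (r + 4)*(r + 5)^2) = r + 4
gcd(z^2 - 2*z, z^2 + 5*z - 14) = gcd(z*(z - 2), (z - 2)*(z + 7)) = z - 2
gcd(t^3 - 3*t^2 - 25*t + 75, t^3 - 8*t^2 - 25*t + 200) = t^2 - 25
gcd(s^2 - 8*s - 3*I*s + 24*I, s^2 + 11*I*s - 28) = 1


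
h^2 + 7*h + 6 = (h + 1)*(h + 6)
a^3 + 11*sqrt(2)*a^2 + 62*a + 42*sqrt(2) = (a + sqrt(2))*(a + 3*sqrt(2))*(a + 7*sqrt(2))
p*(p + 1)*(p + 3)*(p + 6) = p^4 + 10*p^3 + 27*p^2 + 18*p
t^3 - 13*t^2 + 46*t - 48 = (t - 8)*(t - 3)*(t - 2)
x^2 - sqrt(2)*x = x*(x - sqrt(2))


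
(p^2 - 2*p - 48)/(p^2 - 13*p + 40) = (p + 6)/(p - 5)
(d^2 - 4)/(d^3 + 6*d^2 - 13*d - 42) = (d - 2)/(d^2 + 4*d - 21)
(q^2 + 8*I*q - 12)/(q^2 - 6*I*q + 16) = (q + 6*I)/(q - 8*I)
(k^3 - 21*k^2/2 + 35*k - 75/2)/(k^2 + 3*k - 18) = (2*k^2 - 15*k + 25)/(2*(k + 6))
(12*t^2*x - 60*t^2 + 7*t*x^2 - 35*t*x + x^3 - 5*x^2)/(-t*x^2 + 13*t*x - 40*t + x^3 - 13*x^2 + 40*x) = (12*t^2 + 7*t*x + x^2)/(-t*x + 8*t + x^2 - 8*x)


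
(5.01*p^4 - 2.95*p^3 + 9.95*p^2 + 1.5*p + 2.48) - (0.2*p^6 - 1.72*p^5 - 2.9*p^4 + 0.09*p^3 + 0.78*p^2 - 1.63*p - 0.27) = -0.2*p^6 + 1.72*p^5 + 7.91*p^4 - 3.04*p^3 + 9.17*p^2 + 3.13*p + 2.75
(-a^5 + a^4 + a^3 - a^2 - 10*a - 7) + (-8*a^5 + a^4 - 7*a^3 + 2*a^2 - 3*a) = -9*a^5 + 2*a^4 - 6*a^3 + a^2 - 13*a - 7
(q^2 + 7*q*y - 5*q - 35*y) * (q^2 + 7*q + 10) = q^4 + 7*q^3*y + 2*q^3 + 14*q^2*y - 25*q^2 - 175*q*y - 50*q - 350*y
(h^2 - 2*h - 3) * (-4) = -4*h^2 + 8*h + 12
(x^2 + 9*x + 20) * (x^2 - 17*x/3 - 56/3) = x^4 + 10*x^3/3 - 149*x^2/3 - 844*x/3 - 1120/3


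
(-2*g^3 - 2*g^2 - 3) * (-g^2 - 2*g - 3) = 2*g^5 + 6*g^4 + 10*g^3 + 9*g^2 + 6*g + 9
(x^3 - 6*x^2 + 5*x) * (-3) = -3*x^3 + 18*x^2 - 15*x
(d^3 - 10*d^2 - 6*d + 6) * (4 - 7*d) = -7*d^4 + 74*d^3 + 2*d^2 - 66*d + 24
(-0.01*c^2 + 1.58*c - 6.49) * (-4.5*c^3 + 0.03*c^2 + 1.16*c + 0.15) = 0.045*c^5 - 7.1103*c^4 + 29.2408*c^3 + 1.6366*c^2 - 7.2914*c - 0.9735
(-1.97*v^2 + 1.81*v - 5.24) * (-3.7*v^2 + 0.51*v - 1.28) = 7.289*v^4 - 7.7017*v^3 + 22.8327*v^2 - 4.9892*v + 6.7072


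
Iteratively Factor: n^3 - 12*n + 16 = (n - 2)*(n^2 + 2*n - 8) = (n - 2)^2*(n + 4)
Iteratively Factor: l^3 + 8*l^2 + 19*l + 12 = (l + 3)*(l^2 + 5*l + 4) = (l + 3)*(l + 4)*(l + 1)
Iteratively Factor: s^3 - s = (s - 1)*(s^2 + s) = s*(s - 1)*(s + 1)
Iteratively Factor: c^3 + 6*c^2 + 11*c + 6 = (c + 2)*(c^2 + 4*c + 3) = (c + 1)*(c + 2)*(c + 3)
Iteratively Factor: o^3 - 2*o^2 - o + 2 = (o - 1)*(o^2 - o - 2) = (o - 2)*(o - 1)*(o + 1)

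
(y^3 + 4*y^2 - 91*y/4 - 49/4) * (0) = 0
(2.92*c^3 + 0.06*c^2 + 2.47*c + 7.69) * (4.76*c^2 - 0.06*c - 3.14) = 13.8992*c^5 + 0.1104*c^4 + 2.5848*c^3 + 36.2678*c^2 - 8.2172*c - 24.1466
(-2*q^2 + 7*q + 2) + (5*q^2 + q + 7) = 3*q^2 + 8*q + 9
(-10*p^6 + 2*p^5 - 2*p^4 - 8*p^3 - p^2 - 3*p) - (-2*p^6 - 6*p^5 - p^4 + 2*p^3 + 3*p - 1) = -8*p^6 + 8*p^5 - p^4 - 10*p^3 - p^2 - 6*p + 1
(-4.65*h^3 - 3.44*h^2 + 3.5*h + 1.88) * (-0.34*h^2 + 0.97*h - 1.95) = 1.581*h^5 - 3.3409*h^4 + 4.5407*h^3 + 9.4638*h^2 - 5.0014*h - 3.666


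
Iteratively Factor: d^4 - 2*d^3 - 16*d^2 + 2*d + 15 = (d + 1)*(d^3 - 3*d^2 - 13*d + 15) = (d + 1)*(d + 3)*(d^2 - 6*d + 5) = (d - 5)*(d + 1)*(d + 3)*(d - 1)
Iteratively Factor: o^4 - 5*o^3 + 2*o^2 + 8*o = (o - 4)*(o^3 - o^2 - 2*o) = o*(o - 4)*(o^2 - o - 2) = o*(o - 4)*(o + 1)*(o - 2)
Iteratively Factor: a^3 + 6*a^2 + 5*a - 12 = (a - 1)*(a^2 + 7*a + 12) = (a - 1)*(a + 4)*(a + 3)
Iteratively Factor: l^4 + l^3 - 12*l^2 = (l + 4)*(l^3 - 3*l^2) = (l - 3)*(l + 4)*(l^2) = l*(l - 3)*(l + 4)*(l)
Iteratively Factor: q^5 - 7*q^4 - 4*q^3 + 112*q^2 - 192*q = (q + 4)*(q^4 - 11*q^3 + 40*q^2 - 48*q) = (q - 3)*(q + 4)*(q^3 - 8*q^2 + 16*q) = (q - 4)*(q - 3)*(q + 4)*(q^2 - 4*q) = q*(q - 4)*(q - 3)*(q + 4)*(q - 4)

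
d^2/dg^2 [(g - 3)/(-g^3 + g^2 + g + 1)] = 2*((g - 3)*(-3*g^2 + 2*g + 1)^2 + (3*g^2 - 2*g + (g - 3)*(3*g - 1) - 1)*(-g^3 + g^2 + g + 1))/(-g^3 + g^2 + g + 1)^3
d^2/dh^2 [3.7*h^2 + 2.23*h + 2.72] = 7.40000000000000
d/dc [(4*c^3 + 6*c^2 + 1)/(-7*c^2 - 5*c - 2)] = (-28*c^4 - 40*c^3 - 54*c^2 - 10*c + 5)/(49*c^4 + 70*c^3 + 53*c^2 + 20*c + 4)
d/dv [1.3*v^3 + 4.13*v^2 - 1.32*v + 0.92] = 3.9*v^2 + 8.26*v - 1.32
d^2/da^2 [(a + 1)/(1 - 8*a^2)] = 16*(-32*a^2*(a + 1) + (3*a + 1)*(8*a^2 - 1))/(8*a^2 - 1)^3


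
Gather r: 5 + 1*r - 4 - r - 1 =0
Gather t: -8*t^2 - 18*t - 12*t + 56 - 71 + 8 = -8*t^2 - 30*t - 7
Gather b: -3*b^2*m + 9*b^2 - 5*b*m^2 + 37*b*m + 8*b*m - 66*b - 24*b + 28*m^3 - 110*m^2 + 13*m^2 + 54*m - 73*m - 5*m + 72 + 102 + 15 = b^2*(9 - 3*m) + b*(-5*m^2 + 45*m - 90) + 28*m^3 - 97*m^2 - 24*m + 189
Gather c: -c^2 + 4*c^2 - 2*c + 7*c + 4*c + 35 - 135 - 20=3*c^2 + 9*c - 120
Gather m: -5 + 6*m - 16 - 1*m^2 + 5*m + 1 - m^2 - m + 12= -2*m^2 + 10*m - 8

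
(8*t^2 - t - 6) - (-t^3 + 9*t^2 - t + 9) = t^3 - t^2 - 15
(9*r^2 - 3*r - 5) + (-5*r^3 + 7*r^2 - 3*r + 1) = -5*r^3 + 16*r^2 - 6*r - 4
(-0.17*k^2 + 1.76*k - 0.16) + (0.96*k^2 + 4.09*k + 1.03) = 0.79*k^2 + 5.85*k + 0.87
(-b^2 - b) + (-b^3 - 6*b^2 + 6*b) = -b^3 - 7*b^2 + 5*b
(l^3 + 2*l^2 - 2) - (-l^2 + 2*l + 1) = l^3 + 3*l^2 - 2*l - 3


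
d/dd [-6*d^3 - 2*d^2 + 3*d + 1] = -18*d^2 - 4*d + 3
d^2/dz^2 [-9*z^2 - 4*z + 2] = -18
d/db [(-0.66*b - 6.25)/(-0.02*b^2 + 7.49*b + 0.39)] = (-0.0132*b^2 - 0.25*b + 46.5551)/(0.0004*b^4 - 0.2996*b^3 + 56.0845*b^2 + 5.8422*b + 0.1521)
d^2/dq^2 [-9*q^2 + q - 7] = -18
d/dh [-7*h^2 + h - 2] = 1 - 14*h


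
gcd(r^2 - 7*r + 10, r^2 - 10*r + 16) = r - 2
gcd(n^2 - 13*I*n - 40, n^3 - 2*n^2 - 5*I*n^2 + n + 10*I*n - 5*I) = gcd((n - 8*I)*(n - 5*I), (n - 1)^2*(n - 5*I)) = n - 5*I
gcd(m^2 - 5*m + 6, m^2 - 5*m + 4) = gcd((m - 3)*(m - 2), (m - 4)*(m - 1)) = 1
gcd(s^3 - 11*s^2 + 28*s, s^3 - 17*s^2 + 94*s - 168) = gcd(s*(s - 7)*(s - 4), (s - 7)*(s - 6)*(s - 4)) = s^2 - 11*s + 28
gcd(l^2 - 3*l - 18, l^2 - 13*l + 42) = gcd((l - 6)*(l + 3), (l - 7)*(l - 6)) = l - 6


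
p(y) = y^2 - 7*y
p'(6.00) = 5.00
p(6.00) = -6.00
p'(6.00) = 5.00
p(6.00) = -6.00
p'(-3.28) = -13.56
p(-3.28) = 33.72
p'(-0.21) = -7.42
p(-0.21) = 1.51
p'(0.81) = -5.38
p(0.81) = -5.01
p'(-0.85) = -8.70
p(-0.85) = 6.67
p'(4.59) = 2.18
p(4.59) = -11.06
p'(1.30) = -4.40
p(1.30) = -7.41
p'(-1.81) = -10.62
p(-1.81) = 15.95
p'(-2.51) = -12.02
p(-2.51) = 23.87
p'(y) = 2*y - 7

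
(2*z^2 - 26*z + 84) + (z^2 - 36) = 3*z^2 - 26*z + 48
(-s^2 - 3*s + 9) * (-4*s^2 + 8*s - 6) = 4*s^4 + 4*s^3 - 54*s^2 + 90*s - 54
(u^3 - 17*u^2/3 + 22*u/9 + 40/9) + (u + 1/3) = u^3 - 17*u^2/3 + 31*u/9 + 43/9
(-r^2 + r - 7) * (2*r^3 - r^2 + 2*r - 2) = -2*r^5 + 3*r^4 - 17*r^3 + 11*r^2 - 16*r + 14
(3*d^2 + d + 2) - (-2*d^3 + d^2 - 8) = 2*d^3 + 2*d^2 + d + 10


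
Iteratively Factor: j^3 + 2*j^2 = (j + 2)*(j^2) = j*(j + 2)*(j)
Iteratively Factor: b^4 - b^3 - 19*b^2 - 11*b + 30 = (b + 2)*(b^3 - 3*b^2 - 13*b + 15) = (b - 5)*(b + 2)*(b^2 + 2*b - 3) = (b - 5)*(b - 1)*(b + 2)*(b + 3)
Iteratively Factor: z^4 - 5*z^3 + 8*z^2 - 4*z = (z - 2)*(z^3 - 3*z^2 + 2*z) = (z - 2)*(z - 1)*(z^2 - 2*z) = z*(z - 2)*(z - 1)*(z - 2)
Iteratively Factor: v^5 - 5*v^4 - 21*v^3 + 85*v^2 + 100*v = (v - 5)*(v^4 - 21*v^2 - 20*v) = (v - 5)*(v + 4)*(v^3 - 4*v^2 - 5*v) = (v - 5)^2*(v + 4)*(v^2 + v) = (v - 5)^2*(v + 1)*(v + 4)*(v)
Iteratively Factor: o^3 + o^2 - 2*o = (o + 2)*(o^2 - o) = (o - 1)*(o + 2)*(o)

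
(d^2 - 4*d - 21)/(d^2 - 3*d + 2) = (d^2 - 4*d - 21)/(d^2 - 3*d + 2)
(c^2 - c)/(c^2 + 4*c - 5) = c/(c + 5)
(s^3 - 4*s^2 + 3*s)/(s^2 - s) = s - 3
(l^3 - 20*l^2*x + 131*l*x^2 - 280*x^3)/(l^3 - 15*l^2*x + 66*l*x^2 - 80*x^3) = (-l + 7*x)/(-l + 2*x)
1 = 1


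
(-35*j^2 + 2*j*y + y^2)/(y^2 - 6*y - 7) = (35*j^2 - 2*j*y - y^2)/(-y^2 + 6*y + 7)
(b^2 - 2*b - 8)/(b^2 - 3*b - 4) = (b + 2)/(b + 1)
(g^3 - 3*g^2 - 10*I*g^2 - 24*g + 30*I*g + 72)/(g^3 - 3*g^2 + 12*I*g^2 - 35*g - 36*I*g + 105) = (g^2 - 10*I*g - 24)/(g^2 + 12*I*g - 35)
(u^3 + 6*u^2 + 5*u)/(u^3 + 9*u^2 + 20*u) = (u + 1)/(u + 4)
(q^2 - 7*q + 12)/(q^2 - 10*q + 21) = (q - 4)/(q - 7)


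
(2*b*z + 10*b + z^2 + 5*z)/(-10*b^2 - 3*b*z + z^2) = (z + 5)/(-5*b + z)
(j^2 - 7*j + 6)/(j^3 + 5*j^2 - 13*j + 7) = (j - 6)/(j^2 + 6*j - 7)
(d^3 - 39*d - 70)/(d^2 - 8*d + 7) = (d^2 + 7*d + 10)/(d - 1)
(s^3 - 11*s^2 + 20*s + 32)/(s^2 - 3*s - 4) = s - 8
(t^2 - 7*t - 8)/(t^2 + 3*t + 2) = (t - 8)/(t + 2)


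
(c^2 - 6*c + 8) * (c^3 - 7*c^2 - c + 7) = c^5 - 13*c^4 + 49*c^3 - 43*c^2 - 50*c + 56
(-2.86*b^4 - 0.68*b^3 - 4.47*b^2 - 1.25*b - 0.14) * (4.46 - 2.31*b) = 6.6066*b^5 - 11.1848*b^4 + 7.2929*b^3 - 17.0487*b^2 - 5.2516*b - 0.6244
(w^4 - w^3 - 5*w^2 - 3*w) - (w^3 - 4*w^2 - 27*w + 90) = w^4 - 2*w^3 - w^2 + 24*w - 90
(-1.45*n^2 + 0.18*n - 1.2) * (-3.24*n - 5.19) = 4.698*n^3 + 6.9423*n^2 + 2.9538*n + 6.228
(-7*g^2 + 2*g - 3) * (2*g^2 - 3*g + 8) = -14*g^4 + 25*g^3 - 68*g^2 + 25*g - 24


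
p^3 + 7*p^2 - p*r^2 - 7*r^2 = (p + 7)*(p - r)*(p + r)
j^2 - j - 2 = (j - 2)*(j + 1)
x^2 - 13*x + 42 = (x - 7)*(x - 6)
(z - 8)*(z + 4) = z^2 - 4*z - 32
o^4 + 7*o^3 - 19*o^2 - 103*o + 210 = (o - 3)*(o - 2)*(o + 5)*(o + 7)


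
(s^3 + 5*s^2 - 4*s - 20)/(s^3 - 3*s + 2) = (s^2 + 3*s - 10)/(s^2 - 2*s + 1)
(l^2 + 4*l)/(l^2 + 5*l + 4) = l/(l + 1)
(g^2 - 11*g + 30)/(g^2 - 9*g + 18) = (g - 5)/(g - 3)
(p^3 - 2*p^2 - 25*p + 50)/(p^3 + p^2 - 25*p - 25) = (p - 2)/(p + 1)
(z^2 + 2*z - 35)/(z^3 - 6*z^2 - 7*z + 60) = (z + 7)/(z^2 - z - 12)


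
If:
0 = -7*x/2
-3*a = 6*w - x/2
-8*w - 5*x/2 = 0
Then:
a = 0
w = 0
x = 0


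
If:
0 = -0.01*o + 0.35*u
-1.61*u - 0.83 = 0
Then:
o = -18.04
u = -0.52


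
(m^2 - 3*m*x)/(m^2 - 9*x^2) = m/(m + 3*x)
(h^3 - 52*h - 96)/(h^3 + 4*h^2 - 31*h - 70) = (h^2 - 2*h - 48)/(h^2 + 2*h - 35)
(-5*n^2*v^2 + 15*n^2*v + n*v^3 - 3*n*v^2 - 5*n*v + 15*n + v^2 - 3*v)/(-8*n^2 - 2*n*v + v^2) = (5*n^2*v^2 - 15*n^2*v - n*v^3 + 3*n*v^2 + 5*n*v - 15*n - v^2 + 3*v)/(8*n^2 + 2*n*v - v^2)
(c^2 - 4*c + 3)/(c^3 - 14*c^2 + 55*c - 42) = (c - 3)/(c^2 - 13*c + 42)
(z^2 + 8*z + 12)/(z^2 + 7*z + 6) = (z + 2)/(z + 1)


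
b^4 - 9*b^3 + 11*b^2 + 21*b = b*(b - 7)*(b - 3)*(b + 1)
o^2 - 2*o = o*(o - 2)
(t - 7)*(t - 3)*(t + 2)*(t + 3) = t^4 - 5*t^3 - 23*t^2 + 45*t + 126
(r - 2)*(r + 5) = r^2 + 3*r - 10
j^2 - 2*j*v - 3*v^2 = (j - 3*v)*(j + v)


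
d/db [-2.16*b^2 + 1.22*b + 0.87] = 1.22 - 4.32*b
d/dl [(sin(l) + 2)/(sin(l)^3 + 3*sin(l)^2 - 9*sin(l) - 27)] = (-3*sin(l) + cos(2*l) - 4)*cos(l)/((sin(l) - 3)^2*(sin(l) + 3)^3)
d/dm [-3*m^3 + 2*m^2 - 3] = m*(4 - 9*m)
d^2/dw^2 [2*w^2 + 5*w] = 4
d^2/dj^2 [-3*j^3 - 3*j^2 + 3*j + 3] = -18*j - 6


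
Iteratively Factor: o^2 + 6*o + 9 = (o + 3)*(o + 3)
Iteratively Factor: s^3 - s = (s + 1)*(s^2 - s) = s*(s + 1)*(s - 1)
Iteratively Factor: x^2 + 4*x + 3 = (x + 3)*(x + 1)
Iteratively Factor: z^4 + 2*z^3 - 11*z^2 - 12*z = (z + 1)*(z^3 + z^2 - 12*z) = (z + 1)*(z + 4)*(z^2 - 3*z) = (z - 3)*(z + 1)*(z + 4)*(z)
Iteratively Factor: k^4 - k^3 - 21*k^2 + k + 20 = (k - 1)*(k^3 - 21*k - 20) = (k - 1)*(k + 4)*(k^2 - 4*k - 5) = (k - 1)*(k + 1)*(k + 4)*(k - 5)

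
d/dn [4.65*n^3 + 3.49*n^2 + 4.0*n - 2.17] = 13.95*n^2 + 6.98*n + 4.0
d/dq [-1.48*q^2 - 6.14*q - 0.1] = -2.96*q - 6.14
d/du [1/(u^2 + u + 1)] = (-2*u - 1)/(u^2 + u + 1)^2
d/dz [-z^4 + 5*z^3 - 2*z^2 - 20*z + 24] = -4*z^3 + 15*z^2 - 4*z - 20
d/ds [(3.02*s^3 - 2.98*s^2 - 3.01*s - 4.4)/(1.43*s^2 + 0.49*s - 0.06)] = (4.3186*s^4 + 2.9596*s^3 + 2.3005*s^2 + 12.9416*s + 2.3366)/(2.0449*s^4 + 1.4014*s^3 + 0.0685*s^2 - 0.0588*s + 0.0036)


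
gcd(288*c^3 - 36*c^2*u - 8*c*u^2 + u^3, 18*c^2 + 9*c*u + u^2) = 6*c + u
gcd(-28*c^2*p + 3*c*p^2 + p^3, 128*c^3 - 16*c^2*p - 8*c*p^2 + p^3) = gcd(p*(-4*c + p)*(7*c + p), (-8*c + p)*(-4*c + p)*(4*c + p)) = -4*c + p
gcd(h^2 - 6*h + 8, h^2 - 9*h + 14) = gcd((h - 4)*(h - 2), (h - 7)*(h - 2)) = h - 2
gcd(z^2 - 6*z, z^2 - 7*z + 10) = 1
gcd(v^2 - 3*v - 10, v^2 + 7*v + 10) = v + 2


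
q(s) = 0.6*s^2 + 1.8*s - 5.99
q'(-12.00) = -12.60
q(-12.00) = 58.81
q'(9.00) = 12.60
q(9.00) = 58.81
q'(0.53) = 2.44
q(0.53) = -4.87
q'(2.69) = 5.03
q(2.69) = 3.19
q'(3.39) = 5.87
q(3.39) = 7.01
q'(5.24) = 8.09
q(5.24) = 19.92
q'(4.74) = 7.49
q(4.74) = 16.02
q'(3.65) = 6.18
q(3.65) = 8.57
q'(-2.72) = -1.46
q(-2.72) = -6.45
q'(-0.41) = 1.31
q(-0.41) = -6.63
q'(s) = 1.2*s + 1.8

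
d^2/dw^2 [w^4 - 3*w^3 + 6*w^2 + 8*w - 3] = 12*w^2 - 18*w + 12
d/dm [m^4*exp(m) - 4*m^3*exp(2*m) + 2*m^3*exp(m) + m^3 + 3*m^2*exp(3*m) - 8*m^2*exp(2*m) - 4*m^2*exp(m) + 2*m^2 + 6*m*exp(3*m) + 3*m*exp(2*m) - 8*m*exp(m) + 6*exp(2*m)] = m^4*exp(m) - 8*m^3*exp(2*m) + 6*m^3*exp(m) + 9*m^2*exp(3*m) - 28*m^2*exp(2*m) + 2*m^2*exp(m) + 3*m^2 + 24*m*exp(3*m) - 10*m*exp(2*m) - 16*m*exp(m) + 4*m + 6*exp(3*m) + 15*exp(2*m) - 8*exp(m)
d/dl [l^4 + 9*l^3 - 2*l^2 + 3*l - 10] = 4*l^3 + 27*l^2 - 4*l + 3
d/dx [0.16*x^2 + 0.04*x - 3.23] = 0.32*x + 0.04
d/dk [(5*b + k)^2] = 10*b + 2*k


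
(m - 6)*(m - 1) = m^2 - 7*m + 6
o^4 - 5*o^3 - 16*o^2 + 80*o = o*(o - 5)*(o - 4)*(o + 4)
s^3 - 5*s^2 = s^2*(s - 5)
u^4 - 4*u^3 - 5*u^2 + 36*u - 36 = (u - 3)*(u - 2)^2*(u + 3)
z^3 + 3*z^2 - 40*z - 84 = (z - 6)*(z + 2)*(z + 7)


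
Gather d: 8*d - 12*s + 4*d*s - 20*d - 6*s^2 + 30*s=d*(4*s - 12) - 6*s^2 + 18*s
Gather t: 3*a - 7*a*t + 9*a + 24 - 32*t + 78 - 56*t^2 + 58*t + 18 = 12*a - 56*t^2 + t*(26 - 7*a) + 120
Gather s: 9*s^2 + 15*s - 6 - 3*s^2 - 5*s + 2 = 6*s^2 + 10*s - 4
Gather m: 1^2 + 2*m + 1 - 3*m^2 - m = -3*m^2 + m + 2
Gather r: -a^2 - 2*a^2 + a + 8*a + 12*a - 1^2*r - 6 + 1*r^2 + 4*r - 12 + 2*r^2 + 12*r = -3*a^2 + 21*a + 3*r^2 + 15*r - 18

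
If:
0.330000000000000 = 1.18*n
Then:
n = 0.28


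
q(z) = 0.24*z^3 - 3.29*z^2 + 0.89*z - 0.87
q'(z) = 0.72*z^2 - 6.58*z + 0.89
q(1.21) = -4.18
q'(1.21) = -6.02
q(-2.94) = -38.02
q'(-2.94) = 26.46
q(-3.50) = -54.58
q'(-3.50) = 32.74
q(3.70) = -30.46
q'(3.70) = -13.60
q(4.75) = -45.15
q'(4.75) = -14.12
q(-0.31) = -1.47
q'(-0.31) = 3.00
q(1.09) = -3.50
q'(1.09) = -5.43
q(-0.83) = -4.01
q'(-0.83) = 6.85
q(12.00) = -49.23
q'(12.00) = 25.61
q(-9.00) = -450.33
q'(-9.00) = 118.43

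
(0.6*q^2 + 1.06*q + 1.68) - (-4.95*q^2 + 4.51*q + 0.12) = 5.55*q^2 - 3.45*q + 1.56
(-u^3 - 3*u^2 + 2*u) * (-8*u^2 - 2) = 8*u^5 + 24*u^4 - 14*u^3 + 6*u^2 - 4*u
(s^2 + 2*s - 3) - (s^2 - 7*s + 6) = 9*s - 9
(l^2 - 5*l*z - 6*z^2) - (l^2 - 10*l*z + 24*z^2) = 5*l*z - 30*z^2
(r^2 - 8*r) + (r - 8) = r^2 - 7*r - 8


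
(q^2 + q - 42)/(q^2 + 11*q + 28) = (q - 6)/(q + 4)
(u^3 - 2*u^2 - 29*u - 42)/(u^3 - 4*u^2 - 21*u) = (u + 2)/u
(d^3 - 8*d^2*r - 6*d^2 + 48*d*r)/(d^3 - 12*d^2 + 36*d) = (d - 8*r)/(d - 6)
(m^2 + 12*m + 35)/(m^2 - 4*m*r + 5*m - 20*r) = (-m - 7)/(-m + 4*r)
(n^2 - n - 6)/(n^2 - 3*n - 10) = (n - 3)/(n - 5)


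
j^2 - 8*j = j*(j - 8)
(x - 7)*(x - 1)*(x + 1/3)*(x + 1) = x^4 - 20*x^3/3 - 10*x^2/3 + 20*x/3 + 7/3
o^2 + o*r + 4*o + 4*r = (o + 4)*(o + r)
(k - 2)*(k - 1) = k^2 - 3*k + 2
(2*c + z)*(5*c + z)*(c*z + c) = 10*c^3*z + 10*c^3 + 7*c^2*z^2 + 7*c^2*z + c*z^3 + c*z^2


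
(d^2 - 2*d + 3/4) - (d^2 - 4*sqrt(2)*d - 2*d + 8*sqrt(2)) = 4*sqrt(2)*d - 8*sqrt(2) + 3/4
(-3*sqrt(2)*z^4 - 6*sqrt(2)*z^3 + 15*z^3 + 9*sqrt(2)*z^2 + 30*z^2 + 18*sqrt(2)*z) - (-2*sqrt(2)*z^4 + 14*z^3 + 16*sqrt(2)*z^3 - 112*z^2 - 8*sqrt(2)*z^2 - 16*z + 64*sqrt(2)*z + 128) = -sqrt(2)*z^4 - 22*sqrt(2)*z^3 + z^3 + 17*sqrt(2)*z^2 + 142*z^2 - 46*sqrt(2)*z + 16*z - 128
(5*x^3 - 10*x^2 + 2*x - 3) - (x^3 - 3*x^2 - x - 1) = 4*x^3 - 7*x^2 + 3*x - 2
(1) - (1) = 0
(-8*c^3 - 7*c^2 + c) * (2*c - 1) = -16*c^4 - 6*c^3 + 9*c^2 - c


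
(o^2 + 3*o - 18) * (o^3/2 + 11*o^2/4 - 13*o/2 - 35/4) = o^5/2 + 17*o^4/4 - 29*o^3/4 - 311*o^2/4 + 363*o/4 + 315/2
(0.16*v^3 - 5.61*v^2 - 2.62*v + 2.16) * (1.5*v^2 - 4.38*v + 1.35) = 0.24*v^5 - 9.1158*v^4 + 20.8578*v^3 + 7.1421*v^2 - 12.9978*v + 2.916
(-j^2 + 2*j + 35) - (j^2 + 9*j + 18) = -2*j^2 - 7*j + 17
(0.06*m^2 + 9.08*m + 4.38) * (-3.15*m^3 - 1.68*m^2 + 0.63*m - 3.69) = -0.189*m^5 - 28.7028*m^4 - 29.0136*m^3 - 1.8594*m^2 - 30.7458*m - 16.1622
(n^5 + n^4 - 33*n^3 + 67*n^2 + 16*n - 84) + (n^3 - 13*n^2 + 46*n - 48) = n^5 + n^4 - 32*n^3 + 54*n^2 + 62*n - 132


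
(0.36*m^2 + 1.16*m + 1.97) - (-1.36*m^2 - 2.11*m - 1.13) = 1.72*m^2 + 3.27*m + 3.1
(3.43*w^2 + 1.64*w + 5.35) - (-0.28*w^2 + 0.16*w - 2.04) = 3.71*w^2 + 1.48*w + 7.39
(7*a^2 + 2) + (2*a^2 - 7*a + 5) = 9*a^2 - 7*a + 7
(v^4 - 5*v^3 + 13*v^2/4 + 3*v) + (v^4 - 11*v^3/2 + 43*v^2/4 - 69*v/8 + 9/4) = 2*v^4 - 21*v^3/2 + 14*v^2 - 45*v/8 + 9/4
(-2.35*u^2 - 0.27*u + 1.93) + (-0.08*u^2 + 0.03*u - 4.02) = -2.43*u^2 - 0.24*u - 2.09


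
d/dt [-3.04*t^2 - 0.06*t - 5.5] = -6.08*t - 0.06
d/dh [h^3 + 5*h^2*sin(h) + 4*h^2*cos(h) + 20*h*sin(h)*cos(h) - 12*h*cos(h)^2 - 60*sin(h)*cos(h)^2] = -4*h^2*sin(h) + 5*h^2*cos(h) + 3*h^2 + 10*h*sin(h) + 12*h*sin(2*h) + 8*h*cos(h) + 20*h*cos(2*h) + 10*sin(2*h) - 15*cos(h) - 6*cos(2*h) - 45*cos(3*h) - 6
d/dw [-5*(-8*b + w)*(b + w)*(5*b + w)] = 215*b^2 + 20*b*w - 15*w^2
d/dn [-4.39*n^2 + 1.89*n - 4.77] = 1.89 - 8.78*n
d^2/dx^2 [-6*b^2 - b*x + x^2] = 2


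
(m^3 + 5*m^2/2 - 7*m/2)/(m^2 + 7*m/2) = m - 1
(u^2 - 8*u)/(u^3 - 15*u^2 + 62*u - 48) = u/(u^2 - 7*u + 6)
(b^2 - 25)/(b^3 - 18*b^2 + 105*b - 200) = (b + 5)/(b^2 - 13*b + 40)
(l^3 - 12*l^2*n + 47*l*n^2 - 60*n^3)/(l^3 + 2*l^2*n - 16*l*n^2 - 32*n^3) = (l^2 - 8*l*n + 15*n^2)/(l^2 + 6*l*n + 8*n^2)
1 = 1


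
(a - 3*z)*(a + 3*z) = a^2 - 9*z^2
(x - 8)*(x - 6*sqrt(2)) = x^2 - 6*sqrt(2)*x - 8*x + 48*sqrt(2)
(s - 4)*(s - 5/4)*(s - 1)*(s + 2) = s^4 - 17*s^3/4 - 9*s^2/4 + 31*s/2 - 10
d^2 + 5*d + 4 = (d + 1)*(d + 4)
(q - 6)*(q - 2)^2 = q^3 - 10*q^2 + 28*q - 24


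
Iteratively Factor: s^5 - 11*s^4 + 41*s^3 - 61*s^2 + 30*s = (s)*(s^4 - 11*s^3 + 41*s^2 - 61*s + 30) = s*(s - 1)*(s^3 - 10*s^2 + 31*s - 30) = s*(s - 3)*(s - 1)*(s^2 - 7*s + 10) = s*(s - 3)*(s - 2)*(s - 1)*(s - 5)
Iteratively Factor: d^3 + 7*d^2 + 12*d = (d + 4)*(d^2 + 3*d) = (d + 3)*(d + 4)*(d)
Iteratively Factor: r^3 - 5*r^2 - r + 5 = (r - 1)*(r^2 - 4*r - 5) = (r - 5)*(r - 1)*(r + 1)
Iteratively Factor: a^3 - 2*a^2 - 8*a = (a - 4)*(a^2 + 2*a) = (a - 4)*(a + 2)*(a)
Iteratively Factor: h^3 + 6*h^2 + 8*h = (h + 2)*(h^2 + 4*h) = h*(h + 2)*(h + 4)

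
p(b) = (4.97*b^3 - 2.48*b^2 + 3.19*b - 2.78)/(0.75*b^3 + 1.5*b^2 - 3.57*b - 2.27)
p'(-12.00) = 0.24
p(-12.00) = 8.65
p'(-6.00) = 2.51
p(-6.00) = 13.33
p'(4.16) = -0.11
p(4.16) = 5.18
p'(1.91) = -85.78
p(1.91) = 17.95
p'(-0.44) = -118.89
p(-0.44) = 10.76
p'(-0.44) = -118.89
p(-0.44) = 10.76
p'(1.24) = -9.56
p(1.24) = -2.31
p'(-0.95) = -4.44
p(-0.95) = -6.72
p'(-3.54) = 170.10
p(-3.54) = 64.69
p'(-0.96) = -4.01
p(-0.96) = -6.68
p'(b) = (-2.25*b^2 - 3.0*b + 3.57)*(4.97*b^3 - 2.48*b^2 + 3.19*b - 2.78)/(0.75*b^3 + 1.5*b^2 - 3.57*b - 2.27)^2 + (14.91*b^2 - 4.96*b + 3.19)/(0.75*b^3 + 1.5*b^2 - 3.57*b - 2.27)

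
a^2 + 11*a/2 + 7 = (a + 2)*(a + 7/2)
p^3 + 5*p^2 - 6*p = p*(p - 1)*(p + 6)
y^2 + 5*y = y*(y + 5)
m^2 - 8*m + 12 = (m - 6)*(m - 2)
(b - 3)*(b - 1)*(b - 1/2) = b^3 - 9*b^2/2 + 5*b - 3/2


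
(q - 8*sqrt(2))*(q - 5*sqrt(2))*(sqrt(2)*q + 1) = sqrt(2)*q^3 - 25*q^2 + 67*sqrt(2)*q + 80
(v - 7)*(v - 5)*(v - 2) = v^3 - 14*v^2 + 59*v - 70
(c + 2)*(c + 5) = c^2 + 7*c + 10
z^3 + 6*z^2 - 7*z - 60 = (z - 3)*(z + 4)*(z + 5)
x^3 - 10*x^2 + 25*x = x*(x - 5)^2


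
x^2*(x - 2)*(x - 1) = x^4 - 3*x^3 + 2*x^2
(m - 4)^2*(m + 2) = m^3 - 6*m^2 + 32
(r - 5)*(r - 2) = r^2 - 7*r + 10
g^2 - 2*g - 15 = (g - 5)*(g + 3)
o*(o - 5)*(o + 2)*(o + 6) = o^4 + 3*o^3 - 28*o^2 - 60*o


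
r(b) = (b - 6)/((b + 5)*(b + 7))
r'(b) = -(b - 6)/((b + 5)*(b + 7)^2) - (b - 6)/((b + 5)^2*(b + 7)) + 1/((b + 5)*(b + 7)) = (-b^2 + 12*b + 107)/(b^4 + 24*b^3 + 214*b^2 + 840*b + 1225)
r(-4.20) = -4.55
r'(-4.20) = 7.76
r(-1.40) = -0.37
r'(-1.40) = 0.22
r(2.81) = -0.04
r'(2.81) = 0.02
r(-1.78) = -0.46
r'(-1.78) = 0.29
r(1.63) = -0.08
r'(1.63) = 0.04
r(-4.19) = -4.48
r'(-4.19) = 7.56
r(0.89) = -0.11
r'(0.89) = 0.05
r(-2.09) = -0.57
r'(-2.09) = 0.38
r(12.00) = 0.02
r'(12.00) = 0.00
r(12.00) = 0.02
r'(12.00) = 0.00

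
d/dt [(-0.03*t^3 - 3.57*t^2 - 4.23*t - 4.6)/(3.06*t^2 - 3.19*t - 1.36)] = (-0.0918*t^4 + 0.191399999999998*t^3 + 24.4545*t^2 + 37.8624*t - 8.9212)/(9.3636*t^4 - 19.5228*t^3 + 1.8529*t^2 + 8.6768*t + 1.8496)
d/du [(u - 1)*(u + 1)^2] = (u + 1)*(3*u - 1)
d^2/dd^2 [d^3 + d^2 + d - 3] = 6*d + 2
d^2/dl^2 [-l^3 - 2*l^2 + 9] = -6*l - 4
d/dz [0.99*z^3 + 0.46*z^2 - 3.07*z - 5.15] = 2.97*z^2 + 0.92*z - 3.07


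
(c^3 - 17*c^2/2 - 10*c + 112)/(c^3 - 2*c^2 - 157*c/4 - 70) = 2*(c - 4)/(2*c + 5)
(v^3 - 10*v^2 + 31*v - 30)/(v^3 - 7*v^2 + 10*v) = (v - 3)/v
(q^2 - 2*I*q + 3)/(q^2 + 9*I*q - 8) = (q - 3*I)/(q + 8*I)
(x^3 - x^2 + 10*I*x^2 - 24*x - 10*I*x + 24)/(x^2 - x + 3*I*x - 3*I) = (x^2 + 10*I*x - 24)/(x + 3*I)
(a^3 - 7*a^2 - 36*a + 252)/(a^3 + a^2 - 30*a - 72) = (a^2 - a - 42)/(a^2 + 7*a + 12)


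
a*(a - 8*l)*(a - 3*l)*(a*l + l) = a^4*l - 11*a^3*l^2 + a^3*l + 24*a^2*l^3 - 11*a^2*l^2 + 24*a*l^3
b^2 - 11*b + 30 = (b - 6)*(b - 5)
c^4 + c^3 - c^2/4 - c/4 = c*(c - 1/2)*(c + 1/2)*(c + 1)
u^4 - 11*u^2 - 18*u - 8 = (u - 4)*(u + 1)^2*(u + 2)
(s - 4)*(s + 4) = s^2 - 16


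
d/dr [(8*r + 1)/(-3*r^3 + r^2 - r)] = (48*r^3 + r^2 - 2*r + 1)/(r^2*(9*r^4 - 6*r^3 + 7*r^2 - 2*r + 1))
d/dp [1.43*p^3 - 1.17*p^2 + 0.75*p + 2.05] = 4.29*p^2 - 2.34*p + 0.75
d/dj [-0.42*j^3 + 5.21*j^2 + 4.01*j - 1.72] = -1.26*j^2 + 10.42*j + 4.01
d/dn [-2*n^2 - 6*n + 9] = -4*n - 6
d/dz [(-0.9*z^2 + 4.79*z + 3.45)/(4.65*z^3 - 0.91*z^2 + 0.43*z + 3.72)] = (4.185*z^4 - 44.547*z^3 - 44.1556*z^2 - 0.417*z + 16.3353)/(21.6225*z^6 - 8.463*z^5 + 4.8271*z^4 + 33.8134*z^3 - 6.5855*z^2 + 3.1992*z + 13.8384)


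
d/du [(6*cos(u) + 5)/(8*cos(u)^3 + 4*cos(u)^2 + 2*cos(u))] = (48*cos(u)^3 + 72*cos(u)^2 + 20*cos(u) + 5)*sin(u)/(2*(-4*sin(u)^2 + 2*cos(u) + 5)^2*cos(u)^2)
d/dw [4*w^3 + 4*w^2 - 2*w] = 12*w^2 + 8*w - 2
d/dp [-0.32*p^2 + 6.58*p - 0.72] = 6.58 - 0.64*p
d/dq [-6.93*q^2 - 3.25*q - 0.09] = -13.86*q - 3.25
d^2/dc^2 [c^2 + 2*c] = 2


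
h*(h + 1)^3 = h^4 + 3*h^3 + 3*h^2 + h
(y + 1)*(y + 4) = y^2 + 5*y + 4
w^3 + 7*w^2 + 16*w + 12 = (w + 2)^2*(w + 3)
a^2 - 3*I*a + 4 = (a - 4*I)*(a + I)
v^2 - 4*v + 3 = (v - 3)*(v - 1)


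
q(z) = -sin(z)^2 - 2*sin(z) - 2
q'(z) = -2*sin(z)*cos(z) - 2*cos(z) = -2*(sin(z) + 1)*cos(z)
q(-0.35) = -1.43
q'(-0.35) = -1.23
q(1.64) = -4.99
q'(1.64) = 0.28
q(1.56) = -5.00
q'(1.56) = -0.04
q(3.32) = -1.68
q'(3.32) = 1.62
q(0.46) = -3.08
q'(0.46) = -2.59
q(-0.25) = -1.57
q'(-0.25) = -1.46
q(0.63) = -3.53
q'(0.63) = -2.57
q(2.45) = -3.68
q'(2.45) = 2.52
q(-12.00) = -3.36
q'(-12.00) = -2.59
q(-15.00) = -1.12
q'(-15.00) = 0.53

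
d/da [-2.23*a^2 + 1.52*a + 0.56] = 1.52 - 4.46*a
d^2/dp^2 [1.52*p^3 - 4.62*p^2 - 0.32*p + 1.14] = 9.12*p - 9.24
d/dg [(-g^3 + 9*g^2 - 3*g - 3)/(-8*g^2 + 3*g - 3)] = 2*(4*g^4 - 3*g^3 + 6*g^2 - 51*g + 9)/(64*g^4 - 48*g^3 + 57*g^2 - 18*g + 9)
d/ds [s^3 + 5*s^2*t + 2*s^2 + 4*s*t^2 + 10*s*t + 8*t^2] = 3*s^2 + 10*s*t + 4*s + 4*t^2 + 10*t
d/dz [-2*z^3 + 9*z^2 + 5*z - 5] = -6*z^2 + 18*z + 5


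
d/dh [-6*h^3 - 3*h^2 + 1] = 6*h*(-3*h - 1)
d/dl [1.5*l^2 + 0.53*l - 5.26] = 3.0*l + 0.53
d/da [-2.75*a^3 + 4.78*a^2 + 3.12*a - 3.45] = -8.25*a^2 + 9.56*a + 3.12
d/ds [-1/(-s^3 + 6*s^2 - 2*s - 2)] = (-3*s^2 + 12*s - 2)/(s^3 - 6*s^2 + 2*s + 2)^2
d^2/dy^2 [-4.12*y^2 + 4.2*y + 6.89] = -8.24000000000000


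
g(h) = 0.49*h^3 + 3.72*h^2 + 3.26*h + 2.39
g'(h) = 1.47*h^2 + 7.44*h + 3.26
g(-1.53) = 4.36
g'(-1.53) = -4.68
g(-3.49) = 15.49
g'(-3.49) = -4.80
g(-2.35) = 8.91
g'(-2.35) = -6.11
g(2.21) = 33.05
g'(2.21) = 26.88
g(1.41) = 15.76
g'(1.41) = 16.67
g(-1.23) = 3.10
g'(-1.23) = -3.67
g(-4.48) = 18.39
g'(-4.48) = -0.57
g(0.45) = 4.65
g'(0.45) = 6.91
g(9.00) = 690.26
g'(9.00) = 189.29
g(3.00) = 58.88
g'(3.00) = 38.81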